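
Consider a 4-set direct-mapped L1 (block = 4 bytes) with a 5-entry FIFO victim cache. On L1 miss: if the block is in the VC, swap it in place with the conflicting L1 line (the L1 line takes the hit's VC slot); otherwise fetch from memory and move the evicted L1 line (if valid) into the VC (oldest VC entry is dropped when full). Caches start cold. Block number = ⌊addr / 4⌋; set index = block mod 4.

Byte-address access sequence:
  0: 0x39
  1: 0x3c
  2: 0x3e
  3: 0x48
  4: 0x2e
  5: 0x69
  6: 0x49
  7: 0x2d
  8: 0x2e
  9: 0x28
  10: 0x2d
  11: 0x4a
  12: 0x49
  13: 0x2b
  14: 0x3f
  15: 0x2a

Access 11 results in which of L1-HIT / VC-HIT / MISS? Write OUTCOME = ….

#0 0x39→b14/s2 MISS; vc=[]
#1 0x3c→b15/s3 MISS; vc=[]
#2 0x3e→b15/s3 L1-HIT; vc=[]
#3 0x48→b18/s2 MISS; vc=[14]
#4 0x2e→b11/s3 MISS; vc=[14,15]
#5 0x69→b26/s2 MISS; vc=[14,15,18]
#6 0x49→b18/s2 VC-HIT; vc=[14,15,26]
#7 0x2d→b11/s3 L1-HIT; vc=[14,15,26]
#8 0x2e→b11/s3 L1-HIT; vc=[14,15,26]
#9 0x28→b10/s2 MISS; vc=[14,15,26,18]
#10 0x2d→b11/s3 L1-HIT; vc=[14,15,26,18]
#11 0x4a→b18/s2 VC-HIT; vc=[14,15,26,10]
#12 0x49→b18/s2 L1-HIT; vc=[14,15,26,10]
#13 0x2b→b10/s2 VC-HIT; vc=[14,15,26,18]
#14 0x3f→b15/s3 VC-HIT; vc=[14,11,26,18]
#15 0x2a→b10/s2 L1-HIT; vc=[14,11,26,18]

OUTCOME = VC-HIT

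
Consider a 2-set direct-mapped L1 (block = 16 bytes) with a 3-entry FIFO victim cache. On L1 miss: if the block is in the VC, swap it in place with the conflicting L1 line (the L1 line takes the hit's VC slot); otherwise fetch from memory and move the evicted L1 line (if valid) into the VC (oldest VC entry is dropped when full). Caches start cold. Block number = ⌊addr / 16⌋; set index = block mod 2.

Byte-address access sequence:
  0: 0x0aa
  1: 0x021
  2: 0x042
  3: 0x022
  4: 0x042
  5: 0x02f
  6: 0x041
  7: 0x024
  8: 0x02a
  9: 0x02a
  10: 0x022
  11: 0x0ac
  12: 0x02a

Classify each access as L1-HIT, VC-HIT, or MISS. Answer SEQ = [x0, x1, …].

  [0] addr=0xaa blk=10 s=0: MISS | VC []
  [1] addr=0x21 blk=2 s=0: MISS | VC [10]
  [2] addr=0x42 blk=4 s=0: MISS | VC [10, 2]
  [3] addr=0x22 blk=2 s=0: VC-HIT | VC [10, 4]
  [4] addr=0x42 blk=4 s=0: VC-HIT | VC [10, 2]
  [5] addr=0x2f blk=2 s=0: VC-HIT | VC [10, 4]
  [6] addr=0x41 blk=4 s=0: VC-HIT | VC [10, 2]
  [7] addr=0x24 blk=2 s=0: VC-HIT | VC [10, 4]
  [8] addr=0x2a blk=2 s=0: L1-HIT | VC [10, 4]
  [9] addr=0x2a blk=2 s=0: L1-HIT | VC [10, 4]
  [10] addr=0x22 blk=2 s=0: L1-HIT | VC [10, 4]
  [11] addr=0xac blk=10 s=0: VC-HIT | VC [2, 4]
  [12] addr=0x2a blk=2 s=0: VC-HIT | VC [10, 4]

SEQ = [MISS, MISS, MISS, VC-HIT, VC-HIT, VC-HIT, VC-HIT, VC-HIT, L1-HIT, L1-HIT, L1-HIT, VC-HIT, VC-HIT]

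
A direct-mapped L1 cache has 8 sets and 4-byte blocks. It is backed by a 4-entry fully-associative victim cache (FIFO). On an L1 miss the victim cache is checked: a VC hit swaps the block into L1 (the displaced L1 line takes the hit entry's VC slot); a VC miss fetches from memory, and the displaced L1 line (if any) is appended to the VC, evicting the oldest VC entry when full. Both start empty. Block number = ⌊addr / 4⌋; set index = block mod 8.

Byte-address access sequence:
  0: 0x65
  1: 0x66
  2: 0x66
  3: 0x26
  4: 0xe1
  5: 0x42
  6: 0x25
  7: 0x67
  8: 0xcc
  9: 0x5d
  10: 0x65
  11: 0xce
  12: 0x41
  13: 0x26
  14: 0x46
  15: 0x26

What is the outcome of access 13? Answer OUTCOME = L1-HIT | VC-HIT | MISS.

0: 0x65 (blk 25, set 1) → MISS  vc=[]
1: 0x66 (blk 25, set 1) → L1-HIT  vc=[]
2: 0x66 (blk 25, set 1) → L1-HIT  vc=[]
3: 0x26 (blk 9, set 1) → MISS  vc=[25]
4: 0xe1 (blk 56, set 0) → MISS  vc=[25]
5: 0x42 (blk 16, set 0) → MISS  vc=[25, 56]
6: 0x25 (blk 9, set 1) → L1-HIT  vc=[25, 56]
7: 0x67 (blk 25, set 1) → VC-HIT  vc=[9, 56]
8: 0xcc (blk 51, set 3) → MISS  vc=[9, 56]
9: 0x5d (blk 23, set 7) → MISS  vc=[9, 56]
10: 0x65 (blk 25, set 1) → L1-HIT  vc=[9, 56]
11: 0xce (blk 51, set 3) → L1-HIT  vc=[9, 56]
12: 0x41 (blk 16, set 0) → L1-HIT  vc=[9, 56]
13: 0x26 (blk 9, set 1) → VC-HIT  vc=[25, 56]
14: 0x46 (blk 17, set 1) → MISS  vc=[25, 56, 9]
15: 0x26 (blk 9, set 1) → VC-HIT  vc=[25, 56, 17]

OUTCOME = VC-HIT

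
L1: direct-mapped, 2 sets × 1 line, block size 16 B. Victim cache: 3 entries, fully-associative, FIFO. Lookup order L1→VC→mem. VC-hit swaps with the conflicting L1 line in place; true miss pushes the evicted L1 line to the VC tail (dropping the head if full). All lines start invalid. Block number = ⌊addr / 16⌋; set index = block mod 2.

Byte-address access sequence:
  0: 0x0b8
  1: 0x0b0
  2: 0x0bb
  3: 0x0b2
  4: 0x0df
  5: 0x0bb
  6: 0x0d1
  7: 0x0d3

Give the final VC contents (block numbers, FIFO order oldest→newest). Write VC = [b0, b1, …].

  [0] addr=0xb8 blk=11 s=1: MISS | VC []
  [1] addr=0xb0 blk=11 s=1: L1-HIT | VC []
  [2] addr=0xbb blk=11 s=1: L1-HIT | VC []
  [3] addr=0xb2 blk=11 s=1: L1-HIT | VC []
  [4] addr=0xdf blk=13 s=1: MISS | VC [11]
  [5] addr=0xbb blk=11 s=1: VC-HIT | VC [13]
  [6] addr=0xd1 blk=13 s=1: VC-HIT | VC [11]
  [7] addr=0xd3 blk=13 s=1: L1-HIT | VC [11]

VC = [11]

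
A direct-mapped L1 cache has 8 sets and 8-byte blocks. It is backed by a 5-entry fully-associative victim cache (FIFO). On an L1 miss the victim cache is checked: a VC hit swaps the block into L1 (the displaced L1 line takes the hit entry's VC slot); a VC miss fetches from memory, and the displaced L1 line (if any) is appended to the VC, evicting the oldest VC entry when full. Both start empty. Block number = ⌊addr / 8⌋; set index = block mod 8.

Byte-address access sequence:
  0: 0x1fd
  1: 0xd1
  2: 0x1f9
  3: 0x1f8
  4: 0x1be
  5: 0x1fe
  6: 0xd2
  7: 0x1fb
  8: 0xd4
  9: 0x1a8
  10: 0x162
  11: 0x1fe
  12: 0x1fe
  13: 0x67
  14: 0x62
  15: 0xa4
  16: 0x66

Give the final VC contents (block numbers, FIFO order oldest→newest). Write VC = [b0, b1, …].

#0 0x1fd→b63/s7 MISS; vc=[]
#1 0xd1→b26/s2 MISS; vc=[]
#2 0x1f9→b63/s7 L1-HIT; vc=[]
#3 0x1f8→b63/s7 L1-HIT; vc=[]
#4 0x1be→b55/s7 MISS; vc=[63]
#5 0x1fe→b63/s7 VC-HIT; vc=[55]
#6 0xd2→b26/s2 L1-HIT; vc=[55]
#7 0x1fb→b63/s7 L1-HIT; vc=[55]
#8 0xd4→b26/s2 L1-HIT; vc=[55]
#9 0x1a8→b53/s5 MISS; vc=[55]
#10 0x162→b44/s4 MISS; vc=[55]
#11 0x1fe→b63/s7 L1-HIT; vc=[55]
#12 0x1fe→b63/s7 L1-HIT; vc=[55]
#13 0x67→b12/s4 MISS; vc=[55,44]
#14 0x62→b12/s4 L1-HIT; vc=[55,44]
#15 0xa4→b20/s4 MISS; vc=[55,44,12]
#16 0x66→b12/s4 VC-HIT; vc=[55,44,20]

VC = [55, 44, 20]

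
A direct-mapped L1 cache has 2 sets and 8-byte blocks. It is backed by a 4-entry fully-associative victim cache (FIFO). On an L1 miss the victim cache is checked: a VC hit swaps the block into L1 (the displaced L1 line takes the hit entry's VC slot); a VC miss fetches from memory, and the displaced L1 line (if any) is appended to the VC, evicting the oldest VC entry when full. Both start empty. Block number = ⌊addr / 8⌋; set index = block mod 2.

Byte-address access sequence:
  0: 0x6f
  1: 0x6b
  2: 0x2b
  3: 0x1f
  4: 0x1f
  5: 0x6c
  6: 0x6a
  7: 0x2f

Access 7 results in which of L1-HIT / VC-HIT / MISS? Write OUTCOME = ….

#0 0x6f→b13/s1 MISS; vc=[]
#1 0x6b→b13/s1 L1-HIT; vc=[]
#2 0x2b→b5/s1 MISS; vc=[13]
#3 0x1f→b3/s1 MISS; vc=[13,5]
#4 0x1f→b3/s1 L1-HIT; vc=[13,5]
#5 0x6c→b13/s1 VC-HIT; vc=[3,5]
#6 0x6a→b13/s1 L1-HIT; vc=[3,5]
#7 0x2f→b5/s1 VC-HIT; vc=[3,13]

OUTCOME = VC-HIT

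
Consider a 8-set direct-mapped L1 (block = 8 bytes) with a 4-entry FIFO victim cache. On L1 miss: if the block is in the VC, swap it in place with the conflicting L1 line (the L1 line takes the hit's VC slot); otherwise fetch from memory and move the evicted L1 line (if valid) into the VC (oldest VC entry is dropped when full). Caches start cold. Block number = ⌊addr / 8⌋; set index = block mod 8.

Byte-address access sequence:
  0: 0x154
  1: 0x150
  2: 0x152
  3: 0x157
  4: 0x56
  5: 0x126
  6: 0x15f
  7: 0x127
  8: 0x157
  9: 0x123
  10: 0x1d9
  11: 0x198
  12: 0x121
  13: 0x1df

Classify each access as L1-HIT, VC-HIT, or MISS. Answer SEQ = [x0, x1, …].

SEQ = [MISS, L1-HIT, L1-HIT, L1-HIT, MISS, MISS, MISS, L1-HIT, VC-HIT, L1-HIT, MISS, MISS, L1-HIT, VC-HIT]

#0 0x154→b42/s2 MISS; vc=[]
#1 0x150→b42/s2 L1-HIT; vc=[]
#2 0x152→b42/s2 L1-HIT; vc=[]
#3 0x157→b42/s2 L1-HIT; vc=[]
#4 0x56→b10/s2 MISS; vc=[42]
#5 0x126→b36/s4 MISS; vc=[42]
#6 0x15f→b43/s3 MISS; vc=[42]
#7 0x127→b36/s4 L1-HIT; vc=[42]
#8 0x157→b42/s2 VC-HIT; vc=[10]
#9 0x123→b36/s4 L1-HIT; vc=[10]
#10 0x1d9→b59/s3 MISS; vc=[10,43]
#11 0x198→b51/s3 MISS; vc=[10,43,59]
#12 0x121→b36/s4 L1-HIT; vc=[10,43,59]
#13 0x1df→b59/s3 VC-HIT; vc=[10,43,51]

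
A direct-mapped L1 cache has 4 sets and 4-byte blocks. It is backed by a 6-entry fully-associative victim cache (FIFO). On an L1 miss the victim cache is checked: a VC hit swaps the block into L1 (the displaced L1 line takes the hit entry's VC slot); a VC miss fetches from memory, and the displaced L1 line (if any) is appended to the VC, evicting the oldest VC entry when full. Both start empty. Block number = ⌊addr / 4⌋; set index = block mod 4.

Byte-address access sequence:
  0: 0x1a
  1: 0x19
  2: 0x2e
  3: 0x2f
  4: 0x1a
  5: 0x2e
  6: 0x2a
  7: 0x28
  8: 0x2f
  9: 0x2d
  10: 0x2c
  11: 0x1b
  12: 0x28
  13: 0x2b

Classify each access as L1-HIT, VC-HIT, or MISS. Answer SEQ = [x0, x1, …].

SEQ = [MISS, L1-HIT, MISS, L1-HIT, L1-HIT, L1-HIT, MISS, L1-HIT, L1-HIT, L1-HIT, L1-HIT, VC-HIT, VC-HIT, L1-HIT]

#0 0x1a→b6/s2 MISS; vc=[]
#1 0x19→b6/s2 L1-HIT; vc=[]
#2 0x2e→b11/s3 MISS; vc=[]
#3 0x2f→b11/s3 L1-HIT; vc=[]
#4 0x1a→b6/s2 L1-HIT; vc=[]
#5 0x2e→b11/s3 L1-HIT; vc=[]
#6 0x2a→b10/s2 MISS; vc=[6]
#7 0x28→b10/s2 L1-HIT; vc=[6]
#8 0x2f→b11/s3 L1-HIT; vc=[6]
#9 0x2d→b11/s3 L1-HIT; vc=[6]
#10 0x2c→b11/s3 L1-HIT; vc=[6]
#11 0x1b→b6/s2 VC-HIT; vc=[10]
#12 0x28→b10/s2 VC-HIT; vc=[6]
#13 0x2b→b10/s2 L1-HIT; vc=[6]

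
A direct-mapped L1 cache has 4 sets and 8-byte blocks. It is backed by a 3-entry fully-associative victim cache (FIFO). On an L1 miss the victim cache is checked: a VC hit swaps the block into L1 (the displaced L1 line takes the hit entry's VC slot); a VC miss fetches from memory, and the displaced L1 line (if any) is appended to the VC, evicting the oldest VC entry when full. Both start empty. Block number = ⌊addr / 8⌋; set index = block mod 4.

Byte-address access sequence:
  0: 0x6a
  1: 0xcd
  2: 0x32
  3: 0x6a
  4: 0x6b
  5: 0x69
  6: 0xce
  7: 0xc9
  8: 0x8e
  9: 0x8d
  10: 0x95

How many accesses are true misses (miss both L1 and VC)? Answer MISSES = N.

0: 0x6a (blk 13, set 1) → MISS  vc=[]
1: 0xcd (blk 25, set 1) → MISS  vc=[13]
2: 0x32 (blk 6, set 2) → MISS  vc=[13]
3: 0x6a (blk 13, set 1) → VC-HIT  vc=[25]
4: 0x6b (blk 13, set 1) → L1-HIT  vc=[25]
5: 0x69 (blk 13, set 1) → L1-HIT  vc=[25]
6: 0xce (blk 25, set 1) → VC-HIT  vc=[13]
7: 0xc9 (blk 25, set 1) → L1-HIT  vc=[13]
8: 0x8e (blk 17, set 1) → MISS  vc=[13, 25]
9: 0x8d (blk 17, set 1) → L1-HIT  vc=[13, 25]
10: 0x95 (blk 18, set 2) → MISS  vc=[13, 25, 6]

MISSES = 5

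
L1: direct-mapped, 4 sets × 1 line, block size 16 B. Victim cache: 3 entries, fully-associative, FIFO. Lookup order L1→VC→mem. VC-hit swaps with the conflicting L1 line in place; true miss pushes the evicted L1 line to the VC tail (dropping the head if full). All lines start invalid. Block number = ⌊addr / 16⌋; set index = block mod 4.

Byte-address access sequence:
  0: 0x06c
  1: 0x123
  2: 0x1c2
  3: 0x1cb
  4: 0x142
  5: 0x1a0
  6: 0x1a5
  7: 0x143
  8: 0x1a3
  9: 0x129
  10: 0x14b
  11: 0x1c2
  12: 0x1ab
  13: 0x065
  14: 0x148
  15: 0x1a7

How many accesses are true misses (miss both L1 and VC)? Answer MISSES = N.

#0 0x6c→b6/s2 MISS; vc=[]
#1 0x123→b18/s2 MISS; vc=[6]
#2 0x1c2→b28/s0 MISS; vc=[6]
#3 0x1cb→b28/s0 L1-HIT; vc=[6]
#4 0x142→b20/s0 MISS; vc=[6,28]
#5 0x1a0→b26/s2 MISS; vc=[6,28,18]
#6 0x1a5→b26/s2 L1-HIT; vc=[6,28,18]
#7 0x143→b20/s0 L1-HIT; vc=[6,28,18]
#8 0x1a3→b26/s2 L1-HIT; vc=[6,28,18]
#9 0x129→b18/s2 VC-HIT; vc=[6,28,26]
#10 0x14b→b20/s0 L1-HIT; vc=[6,28,26]
#11 0x1c2→b28/s0 VC-HIT; vc=[6,20,26]
#12 0x1ab→b26/s2 VC-HIT; vc=[6,20,18]
#13 0x65→b6/s2 VC-HIT; vc=[26,20,18]
#14 0x148→b20/s0 VC-HIT; vc=[26,28,18]
#15 0x1a7→b26/s2 VC-HIT; vc=[6,28,18]

MISSES = 5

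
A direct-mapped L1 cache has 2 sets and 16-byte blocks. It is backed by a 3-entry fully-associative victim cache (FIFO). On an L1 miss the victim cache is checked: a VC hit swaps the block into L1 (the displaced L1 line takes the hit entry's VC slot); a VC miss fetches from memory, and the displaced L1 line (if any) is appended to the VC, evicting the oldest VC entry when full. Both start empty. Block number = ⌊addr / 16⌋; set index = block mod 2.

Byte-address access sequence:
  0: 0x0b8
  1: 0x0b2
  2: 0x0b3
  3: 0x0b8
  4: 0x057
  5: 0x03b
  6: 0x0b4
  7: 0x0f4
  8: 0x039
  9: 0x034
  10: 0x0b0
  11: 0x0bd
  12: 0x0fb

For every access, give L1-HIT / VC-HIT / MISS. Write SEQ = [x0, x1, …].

SEQ = [MISS, L1-HIT, L1-HIT, L1-HIT, MISS, MISS, VC-HIT, MISS, VC-HIT, L1-HIT, VC-HIT, L1-HIT, VC-HIT]

#0 0xb8→b11/s1 MISS; vc=[]
#1 0xb2→b11/s1 L1-HIT; vc=[]
#2 0xb3→b11/s1 L1-HIT; vc=[]
#3 0xb8→b11/s1 L1-HIT; vc=[]
#4 0x57→b5/s1 MISS; vc=[11]
#5 0x3b→b3/s1 MISS; vc=[11,5]
#6 0xb4→b11/s1 VC-HIT; vc=[3,5]
#7 0xf4→b15/s1 MISS; vc=[3,5,11]
#8 0x39→b3/s1 VC-HIT; vc=[15,5,11]
#9 0x34→b3/s1 L1-HIT; vc=[15,5,11]
#10 0xb0→b11/s1 VC-HIT; vc=[15,5,3]
#11 0xbd→b11/s1 L1-HIT; vc=[15,5,3]
#12 0xfb→b15/s1 VC-HIT; vc=[11,5,3]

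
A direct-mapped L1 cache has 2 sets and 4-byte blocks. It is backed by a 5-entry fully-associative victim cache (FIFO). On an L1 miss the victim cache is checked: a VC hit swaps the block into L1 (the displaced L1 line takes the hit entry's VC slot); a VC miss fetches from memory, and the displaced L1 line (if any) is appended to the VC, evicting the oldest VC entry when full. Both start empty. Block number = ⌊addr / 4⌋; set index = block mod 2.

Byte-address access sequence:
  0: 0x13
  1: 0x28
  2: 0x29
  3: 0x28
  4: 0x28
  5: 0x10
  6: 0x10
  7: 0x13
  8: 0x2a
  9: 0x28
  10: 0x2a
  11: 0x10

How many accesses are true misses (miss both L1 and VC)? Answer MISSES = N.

#0 0x13→b4/s0 MISS; vc=[]
#1 0x28→b10/s0 MISS; vc=[4]
#2 0x29→b10/s0 L1-HIT; vc=[4]
#3 0x28→b10/s0 L1-HIT; vc=[4]
#4 0x28→b10/s0 L1-HIT; vc=[4]
#5 0x10→b4/s0 VC-HIT; vc=[10]
#6 0x10→b4/s0 L1-HIT; vc=[10]
#7 0x13→b4/s0 L1-HIT; vc=[10]
#8 0x2a→b10/s0 VC-HIT; vc=[4]
#9 0x28→b10/s0 L1-HIT; vc=[4]
#10 0x2a→b10/s0 L1-HIT; vc=[4]
#11 0x10→b4/s0 VC-HIT; vc=[10]

MISSES = 2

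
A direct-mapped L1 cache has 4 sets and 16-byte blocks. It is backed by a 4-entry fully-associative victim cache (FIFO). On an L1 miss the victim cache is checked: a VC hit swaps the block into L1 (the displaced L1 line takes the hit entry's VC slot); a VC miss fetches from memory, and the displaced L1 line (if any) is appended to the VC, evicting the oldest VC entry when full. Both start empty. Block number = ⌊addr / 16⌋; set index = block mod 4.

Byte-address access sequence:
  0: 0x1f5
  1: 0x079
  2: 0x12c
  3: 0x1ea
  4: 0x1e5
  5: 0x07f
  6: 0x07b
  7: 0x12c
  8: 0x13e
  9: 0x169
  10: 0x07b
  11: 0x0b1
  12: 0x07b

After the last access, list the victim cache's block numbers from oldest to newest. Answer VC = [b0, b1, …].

VC = [30, 19, 18, 11]

#0 0x1f5→b31/s3 MISS; vc=[]
#1 0x79→b7/s3 MISS; vc=[31]
#2 0x12c→b18/s2 MISS; vc=[31]
#3 0x1ea→b30/s2 MISS; vc=[31,18]
#4 0x1e5→b30/s2 L1-HIT; vc=[31,18]
#5 0x7f→b7/s3 L1-HIT; vc=[31,18]
#6 0x7b→b7/s3 L1-HIT; vc=[31,18]
#7 0x12c→b18/s2 VC-HIT; vc=[31,30]
#8 0x13e→b19/s3 MISS; vc=[31,30,7]
#9 0x169→b22/s2 MISS; vc=[31,30,7,18]
#10 0x7b→b7/s3 VC-HIT; vc=[31,30,19,18]
#11 0xb1→b11/s3 MISS; vc=[30,19,18,7]
#12 0x7b→b7/s3 VC-HIT; vc=[30,19,18,11]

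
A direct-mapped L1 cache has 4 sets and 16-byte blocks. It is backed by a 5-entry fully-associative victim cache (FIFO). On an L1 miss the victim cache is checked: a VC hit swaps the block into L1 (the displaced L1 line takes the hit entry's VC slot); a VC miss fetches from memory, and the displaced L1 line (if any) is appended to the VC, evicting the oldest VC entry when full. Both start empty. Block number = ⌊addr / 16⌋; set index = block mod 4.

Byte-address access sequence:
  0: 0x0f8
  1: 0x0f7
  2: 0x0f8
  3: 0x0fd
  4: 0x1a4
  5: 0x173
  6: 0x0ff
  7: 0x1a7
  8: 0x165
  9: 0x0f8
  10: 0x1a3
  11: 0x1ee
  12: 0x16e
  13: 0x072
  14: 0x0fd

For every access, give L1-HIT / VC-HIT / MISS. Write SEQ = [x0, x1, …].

#0 0xf8→b15/s3 MISS; vc=[]
#1 0xf7→b15/s3 L1-HIT; vc=[]
#2 0xf8→b15/s3 L1-HIT; vc=[]
#3 0xfd→b15/s3 L1-HIT; vc=[]
#4 0x1a4→b26/s2 MISS; vc=[]
#5 0x173→b23/s3 MISS; vc=[15]
#6 0xff→b15/s3 VC-HIT; vc=[23]
#7 0x1a7→b26/s2 L1-HIT; vc=[23]
#8 0x165→b22/s2 MISS; vc=[23,26]
#9 0xf8→b15/s3 L1-HIT; vc=[23,26]
#10 0x1a3→b26/s2 VC-HIT; vc=[23,22]
#11 0x1ee→b30/s2 MISS; vc=[23,22,26]
#12 0x16e→b22/s2 VC-HIT; vc=[23,30,26]
#13 0x72→b7/s3 MISS; vc=[23,30,26,15]
#14 0xfd→b15/s3 VC-HIT; vc=[23,30,26,7]

SEQ = [MISS, L1-HIT, L1-HIT, L1-HIT, MISS, MISS, VC-HIT, L1-HIT, MISS, L1-HIT, VC-HIT, MISS, VC-HIT, MISS, VC-HIT]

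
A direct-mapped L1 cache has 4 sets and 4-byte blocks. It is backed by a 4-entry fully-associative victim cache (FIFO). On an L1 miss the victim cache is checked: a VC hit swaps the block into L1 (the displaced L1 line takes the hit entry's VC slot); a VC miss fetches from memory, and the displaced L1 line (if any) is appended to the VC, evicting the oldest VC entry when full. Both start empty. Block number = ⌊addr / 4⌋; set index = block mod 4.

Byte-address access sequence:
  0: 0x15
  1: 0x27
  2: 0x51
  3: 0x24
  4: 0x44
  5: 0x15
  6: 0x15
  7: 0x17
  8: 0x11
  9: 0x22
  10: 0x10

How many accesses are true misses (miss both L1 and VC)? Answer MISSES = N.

MISSES = 6

  [0] addr=0x15 blk=5 s=1: MISS | VC []
  [1] addr=0x27 blk=9 s=1: MISS | VC [5]
  [2] addr=0x51 blk=20 s=0: MISS | VC [5]
  [3] addr=0x24 blk=9 s=1: L1-HIT | VC [5]
  [4] addr=0x44 blk=17 s=1: MISS | VC [5, 9]
  [5] addr=0x15 blk=5 s=1: VC-HIT | VC [17, 9]
  [6] addr=0x15 blk=5 s=1: L1-HIT | VC [17, 9]
  [7] addr=0x17 blk=5 s=1: L1-HIT | VC [17, 9]
  [8] addr=0x11 blk=4 s=0: MISS | VC [17, 9, 20]
  [9] addr=0x22 blk=8 s=0: MISS | VC [17, 9, 20, 4]
  [10] addr=0x10 blk=4 s=0: VC-HIT | VC [17, 9, 20, 8]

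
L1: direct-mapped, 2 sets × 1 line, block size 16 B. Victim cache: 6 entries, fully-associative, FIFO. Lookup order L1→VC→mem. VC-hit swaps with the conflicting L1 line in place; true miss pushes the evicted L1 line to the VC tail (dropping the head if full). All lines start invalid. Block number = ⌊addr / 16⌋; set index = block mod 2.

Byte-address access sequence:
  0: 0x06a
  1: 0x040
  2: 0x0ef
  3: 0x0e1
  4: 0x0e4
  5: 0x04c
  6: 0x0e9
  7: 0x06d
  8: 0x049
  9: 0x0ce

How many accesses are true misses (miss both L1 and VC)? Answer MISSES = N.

#0 0x6a→b6/s0 MISS; vc=[]
#1 0x40→b4/s0 MISS; vc=[6]
#2 0xef→b14/s0 MISS; vc=[6,4]
#3 0xe1→b14/s0 L1-HIT; vc=[6,4]
#4 0xe4→b14/s0 L1-HIT; vc=[6,4]
#5 0x4c→b4/s0 VC-HIT; vc=[6,14]
#6 0xe9→b14/s0 VC-HIT; vc=[6,4]
#7 0x6d→b6/s0 VC-HIT; vc=[14,4]
#8 0x49→b4/s0 VC-HIT; vc=[14,6]
#9 0xce→b12/s0 MISS; vc=[14,6,4]

MISSES = 4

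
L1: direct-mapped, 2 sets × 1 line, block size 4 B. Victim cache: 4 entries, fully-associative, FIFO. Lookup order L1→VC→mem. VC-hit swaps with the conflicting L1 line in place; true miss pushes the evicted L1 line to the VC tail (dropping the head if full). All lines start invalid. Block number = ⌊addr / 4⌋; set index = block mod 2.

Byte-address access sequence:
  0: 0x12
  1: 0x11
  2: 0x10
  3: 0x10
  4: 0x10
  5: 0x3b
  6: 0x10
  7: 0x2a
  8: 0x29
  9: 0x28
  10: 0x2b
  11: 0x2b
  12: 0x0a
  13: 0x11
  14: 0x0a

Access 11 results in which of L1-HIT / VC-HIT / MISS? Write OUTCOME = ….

0: 0x12 (blk 4, set 0) → MISS  vc=[]
1: 0x11 (blk 4, set 0) → L1-HIT  vc=[]
2: 0x10 (blk 4, set 0) → L1-HIT  vc=[]
3: 0x10 (blk 4, set 0) → L1-HIT  vc=[]
4: 0x10 (blk 4, set 0) → L1-HIT  vc=[]
5: 0x3b (blk 14, set 0) → MISS  vc=[4]
6: 0x10 (blk 4, set 0) → VC-HIT  vc=[14]
7: 0x2a (blk 10, set 0) → MISS  vc=[14, 4]
8: 0x29 (blk 10, set 0) → L1-HIT  vc=[14, 4]
9: 0x28 (blk 10, set 0) → L1-HIT  vc=[14, 4]
10: 0x2b (blk 10, set 0) → L1-HIT  vc=[14, 4]
11: 0x2b (blk 10, set 0) → L1-HIT  vc=[14, 4]
12: 0xa (blk 2, set 0) → MISS  vc=[14, 4, 10]
13: 0x11 (blk 4, set 0) → VC-HIT  vc=[14, 2, 10]
14: 0xa (blk 2, set 0) → VC-HIT  vc=[14, 4, 10]

OUTCOME = L1-HIT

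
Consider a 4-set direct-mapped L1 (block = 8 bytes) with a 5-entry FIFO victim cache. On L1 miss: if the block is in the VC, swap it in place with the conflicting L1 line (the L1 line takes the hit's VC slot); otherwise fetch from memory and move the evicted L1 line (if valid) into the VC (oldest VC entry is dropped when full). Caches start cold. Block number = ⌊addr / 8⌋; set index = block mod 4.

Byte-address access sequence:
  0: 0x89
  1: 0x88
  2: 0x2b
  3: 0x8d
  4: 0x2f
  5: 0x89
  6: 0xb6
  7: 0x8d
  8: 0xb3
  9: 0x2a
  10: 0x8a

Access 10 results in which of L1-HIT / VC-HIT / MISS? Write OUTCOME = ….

OUTCOME = VC-HIT

  [0] addr=0x89 blk=17 s=1: MISS | VC []
  [1] addr=0x88 blk=17 s=1: L1-HIT | VC []
  [2] addr=0x2b blk=5 s=1: MISS | VC [17]
  [3] addr=0x8d blk=17 s=1: VC-HIT | VC [5]
  [4] addr=0x2f blk=5 s=1: VC-HIT | VC [17]
  [5] addr=0x89 blk=17 s=1: VC-HIT | VC [5]
  [6] addr=0xb6 blk=22 s=2: MISS | VC [5]
  [7] addr=0x8d blk=17 s=1: L1-HIT | VC [5]
  [8] addr=0xb3 blk=22 s=2: L1-HIT | VC [5]
  [9] addr=0x2a blk=5 s=1: VC-HIT | VC [17]
  [10] addr=0x8a blk=17 s=1: VC-HIT | VC [5]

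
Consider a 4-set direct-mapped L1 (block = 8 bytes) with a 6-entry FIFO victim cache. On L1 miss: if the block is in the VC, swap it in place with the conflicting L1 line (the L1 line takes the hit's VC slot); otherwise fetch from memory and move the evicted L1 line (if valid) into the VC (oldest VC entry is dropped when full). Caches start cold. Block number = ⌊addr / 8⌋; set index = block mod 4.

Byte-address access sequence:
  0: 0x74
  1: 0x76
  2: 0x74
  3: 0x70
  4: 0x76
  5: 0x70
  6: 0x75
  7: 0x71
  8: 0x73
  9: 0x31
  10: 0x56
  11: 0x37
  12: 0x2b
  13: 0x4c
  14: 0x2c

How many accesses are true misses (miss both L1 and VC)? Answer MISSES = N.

MISSES = 5

  [0] addr=0x74 blk=14 s=2: MISS | VC []
  [1] addr=0x76 blk=14 s=2: L1-HIT | VC []
  [2] addr=0x74 blk=14 s=2: L1-HIT | VC []
  [3] addr=0x70 blk=14 s=2: L1-HIT | VC []
  [4] addr=0x76 blk=14 s=2: L1-HIT | VC []
  [5] addr=0x70 blk=14 s=2: L1-HIT | VC []
  [6] addr=0x75 blk=14 s=2: L1-HIT | VC []
  [7] addr=0x71 blk=14 s=2: L1-HIT | VC []
  [8] addr=0x73 blk=14 s=2: L1-HIT | VC []
  [9] addr=0x31 blk=6 s=2: MISS | VC [14]
  [10] addr=0x56 blk=10 s=2: MISS | VC [14, 6]
  [11] addr=0x37 blk=6 s=2: VC-HIT | VC [14, 10]
  [12] addr=0x2b blk=5 s=1: MISS | VC [14, 10]
  [13] addr=0x4c blk=9 s=1: MISS | VC [14, 10, 5]
  [14] addr=0x2c blk=5 s=1: VC-HIT | VC [14, 10, 9]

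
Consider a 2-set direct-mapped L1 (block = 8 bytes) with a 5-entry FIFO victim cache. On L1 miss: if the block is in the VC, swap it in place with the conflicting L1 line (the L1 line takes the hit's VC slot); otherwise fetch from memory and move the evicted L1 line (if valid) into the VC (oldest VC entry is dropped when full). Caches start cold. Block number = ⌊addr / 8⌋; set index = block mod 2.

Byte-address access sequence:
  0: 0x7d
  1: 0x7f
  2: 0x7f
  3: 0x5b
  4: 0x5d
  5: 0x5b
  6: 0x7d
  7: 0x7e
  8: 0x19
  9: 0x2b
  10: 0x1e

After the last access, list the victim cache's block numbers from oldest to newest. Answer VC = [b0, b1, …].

0: 0x7d (blk 15, set 1) → MISS  vc=[]
1: 0x7f (blk 15, set 1) → L1-HIT  vc=[]
2: 0x7f (blk 15, set 1) → L1-HIT  vc=[]
3: 0x5b (blk 11, set 1) → MISS  vc=[15]
4: 0x5d (blk 11, set 1) → L1-HIT  vc=[15]
5: 0x5b (blk 11, set 1) → L1-HIT  vc=[15]
6: 0x7d (blk 15, set 1) → VC-HIT  vc=[11]
7: 0x7e (blk 15, set 1) → L1-HIT  vc=[11]
8: 0x19 (blk 3, set 1) → MISS  vc=[11, 15]
9: 0x2b (blk 5, set 1) → MISS  vc=[11, 15, 3]
10: 0x1e (blk 3, set 1) → VC-HIT  vc=[11, 15, 5]

VC = [11, 15, 5]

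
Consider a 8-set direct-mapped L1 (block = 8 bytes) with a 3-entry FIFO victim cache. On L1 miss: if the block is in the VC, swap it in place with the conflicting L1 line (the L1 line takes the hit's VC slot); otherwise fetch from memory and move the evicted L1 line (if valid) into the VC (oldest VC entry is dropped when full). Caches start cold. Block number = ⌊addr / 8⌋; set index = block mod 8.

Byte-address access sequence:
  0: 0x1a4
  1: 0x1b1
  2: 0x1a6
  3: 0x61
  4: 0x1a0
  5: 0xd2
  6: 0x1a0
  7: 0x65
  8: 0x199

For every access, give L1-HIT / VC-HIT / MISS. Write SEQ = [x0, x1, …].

SEQ = [MISS, MISS, L1-HIT, MISS, VC-HIT, MISS, L1-HIT, VC-HIT, MISS]

  [0] addr=0x1a4 blk=52 s=4: MISS | VC []
  [1] addr=0x1b1 blk=54 s=6: MISS | VC []
  [2] addr=0x1a6 blk=52 s=4: L1-HIT | VC []
  [3] addr=0x61 blk=12 s=4: MISS | VC [52]
  [4] addr=0x1a0 blk=52 s=4: VC-HIT | VC [12]
  [5] addr=0xd2 blk=26 s=2: MISS | VC [12]
  [6] addr=0x1a0 blk=52 s=4: L1-HIT | VC [12]
  [7] addr=0x65 blk=12 s=4: VC-HIT | VC [52]
  [8] addr=0x199 blk=51 s=3: MISS | VC [52]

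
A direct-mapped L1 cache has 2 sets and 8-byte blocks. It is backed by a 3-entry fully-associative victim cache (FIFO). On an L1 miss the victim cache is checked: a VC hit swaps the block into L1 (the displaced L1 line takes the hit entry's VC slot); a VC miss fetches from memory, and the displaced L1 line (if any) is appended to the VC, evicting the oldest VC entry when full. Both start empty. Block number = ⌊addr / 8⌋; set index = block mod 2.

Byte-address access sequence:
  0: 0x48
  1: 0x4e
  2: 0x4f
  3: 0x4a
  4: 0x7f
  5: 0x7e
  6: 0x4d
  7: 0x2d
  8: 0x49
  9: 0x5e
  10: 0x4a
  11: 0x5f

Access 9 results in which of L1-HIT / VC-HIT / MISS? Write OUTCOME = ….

OUTCOME = MISS

0: 0x48 (blk 9, set 1) → MISS  vc=[]
1: 0x4e (blk 9, set 1) → L1-HIT  vc=[]
2: 0x4f (blk 9, set 1) → L1-HIT  vc=[]
3: 0x4a (blk 9, set 1) → L1-HIT  vc=[]
4: 0x7f (blk 15, set 1) → MISS  vc=[9]
5: 0x7e (blk 15, set 1) → L1-HIT  vc=[9]
6: 0x4d (blk 9, set 1) → VC-HIT  vc=[15]
7: 0x2d (blk 5, set 1) → MISS  vc=[15, 9]
8: 0x49 (blk 9, set 1) → VC-HIT  vc=[15, 5]
9: 0x5e (blk 11, set 1) → MISS  vc=[15, 5, 9]
10: 0x4a (blk 9, set 1) → VC-HIT  vc=[15, 5, 11]
11: 0x5f (blk 11, set 1) → VC-HIT  vc=[15, 5, 9]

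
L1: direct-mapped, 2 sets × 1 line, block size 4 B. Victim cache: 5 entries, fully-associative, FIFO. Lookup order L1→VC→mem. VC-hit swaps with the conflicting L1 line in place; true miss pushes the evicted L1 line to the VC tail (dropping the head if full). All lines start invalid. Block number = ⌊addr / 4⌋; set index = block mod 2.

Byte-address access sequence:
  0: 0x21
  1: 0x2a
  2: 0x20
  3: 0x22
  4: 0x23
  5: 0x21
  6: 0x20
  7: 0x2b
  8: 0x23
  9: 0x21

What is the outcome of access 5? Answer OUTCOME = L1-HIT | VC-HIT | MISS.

#0 0x21→b8/s0 MISS; vc=[]
#1 0x2a→b10/s0 MISS; vc=[8]
#2 0x20→b8/s0 VC-HIT; vc=[10]
#3 0x22→b8/s0 L1-HIT; vc=[10]
#4 0x23→b8/s0 L1-HIT; vc=[10]
#5 0x21→b8/s0 L1-HIT; vc=[10]
#6 0x20→b8/s0 L1-HIT; vc=[10]
#7 0x2b→b10/s0 VC-HIT; vc=[8]
#8 0x23→b8/s0 VC-HIT; vc=[10]
#9 0x21→b8/s0 L1-HIT; vc=[10]

OUTCOME = L1-HIT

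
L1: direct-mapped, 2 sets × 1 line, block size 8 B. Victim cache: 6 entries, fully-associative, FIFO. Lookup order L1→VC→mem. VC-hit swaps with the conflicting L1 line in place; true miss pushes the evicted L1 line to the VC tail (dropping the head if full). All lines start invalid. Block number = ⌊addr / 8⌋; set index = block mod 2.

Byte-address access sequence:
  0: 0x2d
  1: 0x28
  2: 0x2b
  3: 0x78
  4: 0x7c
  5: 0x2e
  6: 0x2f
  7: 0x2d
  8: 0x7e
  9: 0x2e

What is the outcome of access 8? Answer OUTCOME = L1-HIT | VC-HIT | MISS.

#0 0x2d→b5/s1 MISS; vc=[]
#1 0x28→b5/s1 L1-HIT; vc=[]
#2 0x2b→b5/s1 L1-HIT; vc=[]
#3 0x78→b15/s1 MISS; vc=[5]
#4 0x7c→b15/s1 L1-HIT; vc=[5]
#5 0x2e→b5/s1 VC-HIT; vc=[15]
#6 0x2f→b5/s1 L1-HIT; vc=[15]
#7 0x2d→b5/s1 L1-HIT; vc=[15]
#8 0x7e→b15/s1 VC-HIT; vc=[5]
#9 0x2e→b5/s1 VC-HIT; vc=[15]

OUTCOME = VC-HIT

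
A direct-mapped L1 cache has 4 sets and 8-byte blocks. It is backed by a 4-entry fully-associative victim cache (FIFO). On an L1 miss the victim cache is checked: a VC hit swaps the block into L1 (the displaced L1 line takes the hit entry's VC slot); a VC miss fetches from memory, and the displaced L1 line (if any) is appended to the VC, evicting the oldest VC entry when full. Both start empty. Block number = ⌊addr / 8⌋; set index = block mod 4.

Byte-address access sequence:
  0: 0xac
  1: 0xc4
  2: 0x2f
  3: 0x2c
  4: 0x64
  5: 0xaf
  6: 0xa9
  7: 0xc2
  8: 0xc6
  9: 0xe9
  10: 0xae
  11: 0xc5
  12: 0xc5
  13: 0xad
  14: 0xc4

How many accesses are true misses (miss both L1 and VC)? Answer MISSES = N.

#0 0xac→b21/s1 MISS; vc=[]
#1 0xc4→b24/s0 MISS; vc=[]
#2 0x2f→b5/s1 MISS; vc=[21]
#3 0x2c→b5/s1 L1-HIT; vc=[21]
#4 0x64→b12/s0 MISS; vc=[21,24]
#5 0xaf→b21/s1 VC-HIT; vc=[5,24]
#6 0xa9→b21/s1 L1-HIT; vc=[5,24]
#7 0xc2→b24/s0 VC-HIT; vc=[5,12]
#8 0xc6→b24/s0 L1-HIT; vc=[5,12]
#9 0xe9→b29/s1 MISS; vc=[5,12,21]
#10 0xae→b21/s1 VC-HIT; vc=[5,12,29]
#11 0xc5→b24/s0 L1-HIT; vc=[5,12,29]
#12 0xc5→b24/s0 L1-HIT; vc=[5,12,29]
#13 0xad→b21/s1 L1-HIT; vc=[5,12,29]
#14 0xc4→b24/s0 L1-HIT; vc=[5,12,29]

MISSES = 5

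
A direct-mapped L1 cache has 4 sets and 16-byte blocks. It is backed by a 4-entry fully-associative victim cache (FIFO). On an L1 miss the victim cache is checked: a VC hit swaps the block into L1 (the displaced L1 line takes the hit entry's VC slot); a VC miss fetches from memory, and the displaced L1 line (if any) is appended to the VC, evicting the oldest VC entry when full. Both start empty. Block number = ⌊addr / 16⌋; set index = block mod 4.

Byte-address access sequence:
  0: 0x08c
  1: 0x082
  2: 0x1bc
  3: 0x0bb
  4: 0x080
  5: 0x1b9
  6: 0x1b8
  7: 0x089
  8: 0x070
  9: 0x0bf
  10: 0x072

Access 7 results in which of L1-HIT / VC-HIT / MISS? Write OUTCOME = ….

OUTCOME = L1-HIT

#0 0x8c→b8/s0 MISS; vc=[]
#1 0x82→b8/s0 L1-HIT; vc=[]
#2 0x1bc→b27/s3 MISS; vc=[]
#3 0xbb→b11/s3 MISS; vc=[27]
#4 0x80→b8/s0 L1-HIT; vc=[27]
#5 0x1b9→b27/s3 VC-HIT; vc=[11]
#6 0x1b8→b27/s3 L1-HIT; vc=[11]
#7 0x89→b8/s0 L1-HIT; vc=[11]
#8 0x70→b7/s3 MISS; vc=[11,27]
#9 0xbf→b11/s3 VC-HIT; vc=[7,27]
#10 0x72→b7/s3 VC-HIT; vc=[11,27]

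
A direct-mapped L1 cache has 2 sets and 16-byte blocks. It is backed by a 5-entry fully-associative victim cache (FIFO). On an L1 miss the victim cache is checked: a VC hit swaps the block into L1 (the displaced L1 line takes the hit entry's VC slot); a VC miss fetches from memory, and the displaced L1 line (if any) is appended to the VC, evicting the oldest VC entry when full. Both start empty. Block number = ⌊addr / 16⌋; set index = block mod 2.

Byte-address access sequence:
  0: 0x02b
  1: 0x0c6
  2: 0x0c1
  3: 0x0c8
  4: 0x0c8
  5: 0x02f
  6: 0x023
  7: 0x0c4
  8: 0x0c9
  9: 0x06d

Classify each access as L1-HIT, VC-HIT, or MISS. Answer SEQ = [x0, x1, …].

#0 0x2b→b2/s0 MISS; vc=[]
#1 0xc6→b12/s0 MISS; vc=[2]
#2 0xc1→b12/s0 L1-HIT; vc=[2]
#3 0xc8→b12/s0 L1-HIT; vc=[2]
#4 0xc8→b12/s0 L1-HIT; vc=[2]
#5 0x2f→b2/s0 VC-HIT; vc=[12]
#6 0x23→b2/s0 L1-HIT; vc=[12]
#7 0xc4→b12/s0 VC-HIT; vc=[2]
#8 0xc9→b12/s0 L1-HIT; vc=[2]
#9 0x6d→b6/s0 MISS; vc=[2,12]

SEQ = [MISS, MISS, L1-HIT, L1-HIT, L1-HIT, VC-HIT, L1-HIT, VC-HIT, L1-HIT, MISS]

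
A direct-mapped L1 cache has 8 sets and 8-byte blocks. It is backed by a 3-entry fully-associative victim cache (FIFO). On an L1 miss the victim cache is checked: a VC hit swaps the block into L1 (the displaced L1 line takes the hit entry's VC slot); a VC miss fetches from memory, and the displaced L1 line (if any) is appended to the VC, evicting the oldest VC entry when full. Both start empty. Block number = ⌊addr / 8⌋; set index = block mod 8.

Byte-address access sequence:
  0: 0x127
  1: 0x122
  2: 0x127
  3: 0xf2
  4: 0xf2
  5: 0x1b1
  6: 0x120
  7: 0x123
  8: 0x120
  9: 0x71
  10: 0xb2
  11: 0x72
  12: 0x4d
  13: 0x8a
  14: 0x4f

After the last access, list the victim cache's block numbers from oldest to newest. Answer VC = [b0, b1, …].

0: 0x127 (blk 36, set 4) → MISS  vc=[]
1: 0x122 (blk 36, set 4) → L1-HIT  vc=[]
2: 0x127 (blk 36, set 4) → L1-HIT  vc=[]
3: 0xf2 (blk 30, set 6) → MISS  vc=[]
4: 0xf2 (blk 30, set 6) → L1-HIT  vc=[]
5: 0x1b1 (blk 54, set 6) → MISS  vc=[30]
6: 0x120 (blk 36, set 4) → L1-HIT  vc=[30]
7: 0x123 (blk 36, set 4) → L1-HIT  vc=[30]
8: 0x120 (blk 36, set 4) → L1-HIT  vc=[30]
9: 0x71 (blk 14, set 6) → MISS  vc=[30, 54]
10: 0xb2 (blk 22, set 6) → MISS  vc=[30, 54, 14]
11: 0x72 (blk 14, set 6) → VC-HIT  vc=[30, 54, 22]
12: 0x4d (blk 9, set 1) → MISS  vc=[30, 54, 22]
13: 0x8a (blk 17, set 1) → MISS  vc=[54, 22, 9]
14: 0x4f (blk 9, set 1) → VC-HIT  vc=[54, 22, 17]

VC = [54, 22, 17]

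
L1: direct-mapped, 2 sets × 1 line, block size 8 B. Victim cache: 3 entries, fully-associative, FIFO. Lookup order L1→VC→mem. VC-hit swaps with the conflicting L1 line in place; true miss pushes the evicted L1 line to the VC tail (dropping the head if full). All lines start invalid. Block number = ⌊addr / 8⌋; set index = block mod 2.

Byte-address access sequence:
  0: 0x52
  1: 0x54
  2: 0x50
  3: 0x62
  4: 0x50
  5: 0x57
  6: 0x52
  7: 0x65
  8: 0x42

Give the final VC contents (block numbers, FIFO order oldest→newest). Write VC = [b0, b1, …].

VC = [10, 12]

  [0] addr=0x52 blk=10 s=0: MISS | VC []
  [1] addr=0x54 blk=10 s=0: L1-HIT | VC []
  [2] addr=0x50 blk=10 s=0: L1-HIT | VC []
  [3] addr=0x62 blk=12 s=0: MISS | VC [10]
  [4] addr=0x50 blk=10 s=0: VC-HIT | VC [12]
  [5] addr=0x57 blk=10 s=0: L1-HIT | VC [12]
  [6] addr=0x52 blk=10 s=0: L1-HIT | VC [12]
  [7] addr=0x65 blk=12 s=0: VC-HIT | VC [10]
  [8] addr=0x42 blk=8 s=0: MISS | VC [10, 12]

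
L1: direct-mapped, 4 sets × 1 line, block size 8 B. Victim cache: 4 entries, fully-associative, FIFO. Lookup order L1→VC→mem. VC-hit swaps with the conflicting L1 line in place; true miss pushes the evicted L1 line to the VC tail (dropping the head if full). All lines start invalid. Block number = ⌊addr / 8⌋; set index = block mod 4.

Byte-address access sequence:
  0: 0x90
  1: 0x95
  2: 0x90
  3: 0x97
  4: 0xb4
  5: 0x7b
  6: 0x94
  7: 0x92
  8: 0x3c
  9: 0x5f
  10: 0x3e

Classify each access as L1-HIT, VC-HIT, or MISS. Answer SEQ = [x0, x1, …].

0: 0x90 (blk 18, set 2) → MISS  vc=[]
1: 0x95 (blk 18, set 2) → L1-HIT  vc=[]
2: 0x90 (blk 18, set 2) → L1-HIT  vc=[]
3: 0x97 (blk 18, set 2) → L1-HIT  vc=[]
4: 0xb4 (blk 22, set 2) → MISS  vc=[18]
5: 0x7b (blk 15, set 3) → MISS  vc=[18]
6: 0x94 (blk 18, set 2) → VC-HIT  vc=[22]
7: 0x92 (blk 18, set 2) → L1-HIT  vc=[22]
8: 0x3c (blk 7, set 3) → MISS  vc=[22, 15]
9: 0x5f (blk 11, set 3) → MISS  vc=[22, 15, 7]
10: 0x3e (blk 7, set 3) → VC-HIT  vc=[22, 15, 11]

SEQ = [MISS, L1-HIT, L1-HIT, L1-HIT, MISS, MISS, VC-HIT, L1-HIT, MISS, MISS, VC-HIT]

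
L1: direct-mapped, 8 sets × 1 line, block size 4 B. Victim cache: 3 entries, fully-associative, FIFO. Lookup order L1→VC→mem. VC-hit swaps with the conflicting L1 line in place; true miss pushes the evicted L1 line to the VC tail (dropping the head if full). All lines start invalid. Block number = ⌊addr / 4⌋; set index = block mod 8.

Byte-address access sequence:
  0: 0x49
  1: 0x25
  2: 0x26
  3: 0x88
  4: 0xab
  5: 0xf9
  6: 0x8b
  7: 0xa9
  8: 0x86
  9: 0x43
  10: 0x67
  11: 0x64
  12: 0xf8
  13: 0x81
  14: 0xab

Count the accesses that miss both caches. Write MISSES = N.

MISSES = 9

0: 0x49 (blk 18, set 2) → MISS  vc=[]
1: 0x25 (blk 9, set 1) → MISS  vc=[]
2: 0x26 (blk 9, set 1) → L1-HIT  vc=[]
3: 0x88 (blk 34, set 2) → MISS  vc=[18]
4: 0xab (blk 42, set 2) → MISS  vc=[18, 34]
5: 0xf9 (blk 62, set 6) → MISS  vc=[18, 34]
6: 0x8b (blk 34, set 2) → VC-HIT  vc=[18, 42]
7: 0xa9 (blk 42, set 2) → VC-HIT  vc=[18, 34]
8: 0x86 (blk 33, set 1) → MISS  vc=[18, 34, 9]
9: 0x43 (blk 16, set 0) → MISS  vc=[18, 34, 9]
10: 0x67 (blk 25, set 1) → MISS  vc=[34, 9, 33]
11: 0x64 (blk 25, set 1) → L1-HIT  vc=[34, 9, 33]
12: 0xf8 (blk 62, set 6) → L1-HIT  vc=[34, 9, 33]
13: 0x81 (blk 32, set 0) → MISS  vc=[9, 33, 16]
14: 0xab (blk 42, set 2) → L1-HIT  vc=[9, 33, 16]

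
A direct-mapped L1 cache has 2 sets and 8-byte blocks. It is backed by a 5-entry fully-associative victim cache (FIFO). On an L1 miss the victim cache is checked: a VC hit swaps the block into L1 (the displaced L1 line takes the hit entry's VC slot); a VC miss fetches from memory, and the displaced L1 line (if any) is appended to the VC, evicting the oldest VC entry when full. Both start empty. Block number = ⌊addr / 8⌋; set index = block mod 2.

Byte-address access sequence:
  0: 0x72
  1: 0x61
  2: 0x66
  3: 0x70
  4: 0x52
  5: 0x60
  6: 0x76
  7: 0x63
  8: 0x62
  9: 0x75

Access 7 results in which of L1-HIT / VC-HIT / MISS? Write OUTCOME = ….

0: 0x72 (blk 14, set 0) → MISS  vc=[]
1: 0x61 (blk 12, set 0) → MISS  vc=[14]
2: 0x66 (blk 12, set 0) → L1-HIT  vc=[14]
3: 0x70 (blk 14, set 0) → VC-HIT  vc=[12]
4: 0x52 (blk 10, set 0) → MISS  vc=[12, 14]
5: 0x60 (blk 12, set 0) → VC-HIT  vc=[10, 14]
6: 0x76 (blk 14, set 0) → VC-HIT  vc=[10, 12]
7: 0x63 (blk 12, set 0) → VC-HIT  vc=[10, 14]
8: 0x62 (blk 12, set 0) → L1-HIT  vc=[10, 14]
9: 0x75 (blk 14, set 0) → VC-HIT  vc=[10, 12]

OUTCOME = VC-HIT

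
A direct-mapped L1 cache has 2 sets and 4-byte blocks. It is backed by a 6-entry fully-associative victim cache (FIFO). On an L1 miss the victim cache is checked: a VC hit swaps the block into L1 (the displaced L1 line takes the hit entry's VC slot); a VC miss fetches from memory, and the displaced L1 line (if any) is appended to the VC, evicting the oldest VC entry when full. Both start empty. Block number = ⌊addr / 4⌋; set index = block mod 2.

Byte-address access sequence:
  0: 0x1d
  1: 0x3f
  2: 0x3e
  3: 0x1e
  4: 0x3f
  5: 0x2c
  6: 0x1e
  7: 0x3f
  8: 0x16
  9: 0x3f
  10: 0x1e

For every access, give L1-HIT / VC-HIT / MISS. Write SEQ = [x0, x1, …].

SEQ = [MISS, MISS, L1-HIT, VC-HIT, VC-HIT, MISS, VC-HIT, VC-HIT, MISS, VC-HIT, VC-HIT]

  [0] addr=0x1d blk=7 s=1: MISS | VC []
  [1] addr=0x3f blk=15 s=1: MISS | VC [7]
  [2] addr=0x3e blk=15 s=1: L1-HIT | VC [7]
  [3] addr=0x1e blk=7 s=1: VC-HIT | VC [15]
  [4] addr=0x3f blk=15 s=1: VC-HIT | VC [7]
  [5] addr=0x2c blk=11 s=1: MISS | VC [7, 15]
  [6] addr=0x1e blk=7 s=1: VC-HIT | VC [11, 15]
  [7] addr=0x3f blk=15 s=1: VC-HIT | VC [11, 7]
  [8] addr=0x16 blk=5 s=1: MISS | VC [11, 7, 15]
  [9] addr=0x3f blk=15 s=1: VC-HIT | VC [11, 7, 5]
  [10] addr=0x1e blk=7 s=1: VC-HIT | VC [11, 15, 5]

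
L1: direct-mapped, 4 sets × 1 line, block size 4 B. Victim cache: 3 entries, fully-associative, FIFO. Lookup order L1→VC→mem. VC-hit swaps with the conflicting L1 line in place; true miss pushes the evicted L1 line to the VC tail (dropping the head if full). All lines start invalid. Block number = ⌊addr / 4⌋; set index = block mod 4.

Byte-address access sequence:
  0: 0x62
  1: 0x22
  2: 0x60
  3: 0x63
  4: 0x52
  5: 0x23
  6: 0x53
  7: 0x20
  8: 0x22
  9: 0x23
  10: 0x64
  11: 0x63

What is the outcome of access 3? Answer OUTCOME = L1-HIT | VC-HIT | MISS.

0: 0x62 (blk 24, set 0) → MISS  vc=[]
1: 0x22 (blk 8, set 0) → MISS  vc=[24]
2: 0x60 (blk 24, set 0) → VC-HIT  vc=[8]
3: 0x63 (blk 24, set 0) → L1-HIT  vc=[8]
4: 0x52 (blk 20, set 0) → MISS  vc=[8, 24]
5: 0x23 (blk 8, set 0) → VC-HIT  vc=[20, 24]
6: 0x53 (blk 20, set 0) → VC-HIT  vc=[8, 24]
7: 0x20 (blk 8, set 0) → VC-HIT  vc=[20, 24]
8: 0x22 (blk 8, set 0) → L1-HIT  vc=[20, 24]
9: 0x23 (blk 8, set 0) → L1-HIT  vc=[20, 24]
10: 0x64 (blk 25, set 1) → MISS  vc=[20, 24]
11: 0x63 (blk 24, set 0) → VC-HIT  vc=[20, 8]

OUTCOME = L1-HIT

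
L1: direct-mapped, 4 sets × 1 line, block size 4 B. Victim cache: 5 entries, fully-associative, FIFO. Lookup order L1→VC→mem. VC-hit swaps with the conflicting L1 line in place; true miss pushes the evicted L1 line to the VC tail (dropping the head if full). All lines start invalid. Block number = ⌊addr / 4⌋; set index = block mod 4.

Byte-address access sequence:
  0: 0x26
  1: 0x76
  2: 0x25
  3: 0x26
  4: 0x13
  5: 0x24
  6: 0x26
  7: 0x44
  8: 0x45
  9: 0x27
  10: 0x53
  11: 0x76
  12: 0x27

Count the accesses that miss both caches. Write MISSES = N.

MISSES = 5

#0 0x26→b9/s1 MISS; vc=[]
#1 0x76→b29/s1 MISS; vc=[9]
#2 0x25→b9/s1 VC-HIT; vc=[29]
#3 0x26→b9/s1 L1-HIT; vc=[29]
#4 0x13→b4/s0 MISS; vc=[29]
#5 0x24→b9/s1 L1-HIT; vc=[29]
#6 0x26→b9/s1 L1-HIT; vc=[29]
#7 0x44→b17/s1 MISS; vc=[29,9]
#8 0x45→b17/s1 L1-HIT; vc=[29,9]
#9 0x27→b9/s1 VC-HIT; vc=[29,17]
#10 0x53→b20/s0 MISS; vc=[29,17,4]
#11 0x76→b29/s1 VC-HIT; vc=[9,17,4]
#12 0x27→b9/s1 VC-HIT; vc=[29,17,4]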